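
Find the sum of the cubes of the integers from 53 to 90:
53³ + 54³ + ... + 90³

Use ∑_{k=1}^{n} k³ = [n(n+1)/2]², then subtract the first 52 terms.
∑_{k=1}^{90} k³ = [90×91/2]² = 4095² = 16769025
∑_{k=1}^{52} k³ = [52×53/2]² = 1378² = 1898884
∑_{k=53}^{90} k³ = 16769025 - 1898884 = 14870141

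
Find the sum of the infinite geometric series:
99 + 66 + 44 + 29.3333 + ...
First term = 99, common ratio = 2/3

For |r| < 1, S = a / (1 - r)
S = 99 / (1 - (2/3))
S = 99 / (1/3)
S = 297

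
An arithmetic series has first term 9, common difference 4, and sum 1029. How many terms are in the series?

Using S = n/2 × [2a + (n-1)d]
1029 = n/2 × [2(9) + (n-1)(4)]
1029 = n/2 × [18 + 4n - 4]
2058 = n × [14 + 4n]
4n² + (14)n - 2058 = 0
Discriminant: Δ = (14)² - 4(4)(-2058) = 196 + 32928 = 33124
√Δ = 182
n = [-(14) + √Δ] / (2·4) = (-14 + 182) / 8 = 168 / 8 = 21
(The negative root is discarded since n must be a positive integer.)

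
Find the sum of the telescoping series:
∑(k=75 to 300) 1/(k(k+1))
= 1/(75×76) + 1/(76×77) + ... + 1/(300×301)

Partial fractions: 1/(k(k+1)) = 1/k - 1/(k+1)
The series telescopes:
= (1/75 - 1/76) + (1/76 - 1/77) + ... + (1/300 - 1/301)
= 1/75 - 1/301
= 226/22575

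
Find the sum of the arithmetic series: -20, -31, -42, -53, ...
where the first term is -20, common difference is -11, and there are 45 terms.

Sₙ = n/2 × (first + last)
Last term = a + (n-1)d = -20 + (45-1)×(-11) = -504
S_45 = 45/2 × (-20 + (-504))
S_45 = 45/2 × (-524) = -11790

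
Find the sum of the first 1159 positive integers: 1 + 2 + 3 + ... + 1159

Formula: ∑k = n(n+1)/2
= 1159×1160/2
= 1344440/2
= 672220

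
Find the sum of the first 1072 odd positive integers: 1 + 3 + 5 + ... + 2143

Sum of first n odd numbers = n²
= 1072²
= 1149184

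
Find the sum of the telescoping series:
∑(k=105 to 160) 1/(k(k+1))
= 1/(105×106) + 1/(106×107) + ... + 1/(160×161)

Partial fractions: 1/(k(k+1)) = 1/k - 1/(k+1)
The series telescopes:
= (1/105 - 1/106) + (1/106 - 1/107) + ... + (1/160 - 1/161)
= 1/105 - 1/161
= 8/2415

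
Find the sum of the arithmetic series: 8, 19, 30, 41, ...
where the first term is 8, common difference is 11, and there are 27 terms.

Sₙ = n/2 × (first + last)
Last term = a + (n-1)d = 8 + (27-1)×11 = 294
S_27 = 27/2 × (8 + 294)
S_27 = 27/2 × 302 = 4077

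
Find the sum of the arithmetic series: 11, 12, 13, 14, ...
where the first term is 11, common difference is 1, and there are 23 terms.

Sₙ = n/2 × (first + last)
Last term = a + (n-1)d = 11 + (23-1)×1 = 33
S_23 = 23/2 × (11 + 33)
S_23 = 23/2 × 44 = 506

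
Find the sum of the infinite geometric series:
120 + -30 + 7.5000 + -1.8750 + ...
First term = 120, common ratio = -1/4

For |r| < 1, S = a / (1 - r)
S = 120 / (1 - (-1/4))
S = 120 / (5/4)
S = 96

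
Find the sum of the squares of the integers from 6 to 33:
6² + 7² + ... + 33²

Use ∑_{k=1}^{n} k² = n(n+1)(2n+1)/6, then subtract the first 5 terms.
∑_{k=1}^{33} k² = 33×34×67/6 = 12529
∑_{k=1}^{5} k² = 5×6×11/6 = 55
∑_{k=6}^{33} k² = 12529 - 55 = 12474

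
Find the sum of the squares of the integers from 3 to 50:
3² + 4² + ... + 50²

Use ∑_{k=1}^{n} k² = n(n+1)(2n+1)/6, then subtract the first 2 terms.
∑_{k=1}^{50} k² = 50×51×101/6 = 42925
∑_{k=1}^{2} k² = 2×3×5/6 = 5
∑_{k=3}^{50} k² = 42925 - 5 = 42920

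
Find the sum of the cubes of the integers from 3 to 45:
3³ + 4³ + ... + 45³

Use ∑_{k=1}^{n} k³ = [n(n+1)/2]², then subtract the first 2 terms.
∑_{k=1}^{45} k³ = [45×46/2]² = 1035² = 1071225
∑_{k=1}^{2} k³ = [2×3/2]² = 3² = 9
∑_{k=3}^{45} k³ = 1071225 - 9 = 1071216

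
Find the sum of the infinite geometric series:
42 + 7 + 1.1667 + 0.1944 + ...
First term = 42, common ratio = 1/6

For |r| < 1, S = a / (1 - r)
S = 42 / (1 - (1/6))
S = 42 / (5/6)
S = 252/5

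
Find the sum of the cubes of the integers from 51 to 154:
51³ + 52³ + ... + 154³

Use ∑_{k=1}^{n} k³ = [n(n+1)/2]², then subtract the first 50 terms.
∑_{k=1}^{154} k³ = [154×155/2]² = 11935² = 142444225
∑_{k=1}^{50} k³ = [50×51/2]² = 1275² = 1625625
∑_{k=51}^{154} k³ = 142444225 - 1625625 = 140818600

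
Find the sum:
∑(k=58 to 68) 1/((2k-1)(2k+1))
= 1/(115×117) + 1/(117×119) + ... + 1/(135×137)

Partial fractions: 1/((2k-1)(2k+1)) = (1/2)[1/(2k-1) - 1/(2k+1)]
The series telescopes:
= (1/2)[1/115 - 1/137]
= 11/15755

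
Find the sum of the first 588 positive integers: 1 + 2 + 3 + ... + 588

Formula: ∑k = n(n+1)/2
= 588×589/2
= 346332/2
= 173166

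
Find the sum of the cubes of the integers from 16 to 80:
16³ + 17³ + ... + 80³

Use ∑_{k=1}^{n} k³ = [n(n+1)/2]², then subtract the first 15 terms.
∑_{k=1}^{80} k³ = [80×81/2]² = 3240² = 10497600
∑_{k=1}^{15} k³ = [15×16/2]² = 120² = 14400
∑_{k=16}^{80} k³ = 10497600 - 14400 = 10483200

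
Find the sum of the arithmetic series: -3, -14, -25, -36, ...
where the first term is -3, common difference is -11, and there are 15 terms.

Sₙ = n/2 × (first + last)
Last term = a + (n-1)d = -3 + (15-1)×(-11) = -157
S_15 = 15/2 × (-3 + (-157))
S_15 = 15/2 × (-160) = -1200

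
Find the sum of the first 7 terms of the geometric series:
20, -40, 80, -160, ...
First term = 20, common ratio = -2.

Sₙ = a(1 - rⁿ) / (1 - r)
S_7 = 20(1 - (-2)^7) / (1 - (-2))
S_7 = 20(1 - (-128)) / (3)
S_7 = 860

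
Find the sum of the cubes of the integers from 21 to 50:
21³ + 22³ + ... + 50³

Use ∑_{k=1}^{n} k³ = [n(n+1)/2]², then subtract the first 20 terms.
∑_{k=1}^{50} k³ = [50×51/2]² = 1275² = 1625625
∑_{k=1}^{20} k³ = [20×21/2]² = 210² = 44100
∑_{k=21}^{50} k³ = 1625625 - 44100 = 1581525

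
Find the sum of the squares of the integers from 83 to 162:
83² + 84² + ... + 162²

Use ∑_{k=1}^{n} k² = n(n+1)(2n+1)/6, then subtract the first 82 terms.
∑_{k=1}^{162} k² = 162×163×325/6 = 1430325
∑_{k=1}^{82} k² = 82×83×165/6 = 187165
∑_{k=83}^{162} k² = 1430325 - 187165 = 1243160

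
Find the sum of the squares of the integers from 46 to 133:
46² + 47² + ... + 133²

Use ∑_{k=1}^{n} k² = n(n+1)(2n+1)/6, then subtract the first 45 terms.
∑_{k=1}^{133} k² = 133×134×267/6 = 793079
∑_{k=1}^{45} k² = 45×46×91/6 = 31395
∑_{k=46}^{133} k² = 793079 - 31395 = 761684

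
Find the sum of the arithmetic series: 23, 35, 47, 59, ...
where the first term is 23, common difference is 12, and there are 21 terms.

Sₙ = n/2 × (first + last)
Last term = a + (n-1)d = 23 + (21-1)×12 = 263
S_21 = 21/2 × (23 + 263)
S_21 = 21/2 × 286 = 3003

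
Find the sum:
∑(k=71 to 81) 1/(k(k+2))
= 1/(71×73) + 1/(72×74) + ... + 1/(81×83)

Partial fractions: 1/(k(k+2)) = (1/2)[1/k - 1/(k+2)]
Telescoping leaves the first two and last two terms:
= (1/2)[1/71 + 1/72 - 1/82 - 1/83]
= 64889/34792272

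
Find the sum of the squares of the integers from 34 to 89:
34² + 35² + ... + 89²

Use ∑_{k=1}^{n} k² = n(n+1)(2n+1)/6, then subtract the first 33 terms.
∑_{k=1}^{89} k² = 89×90×179/6 = 238965
∑_{k=1}^{33} k² = 33×34×67/6 = 12529
∑_{k=34}^{89} k² = 238965 - 12529 = 226436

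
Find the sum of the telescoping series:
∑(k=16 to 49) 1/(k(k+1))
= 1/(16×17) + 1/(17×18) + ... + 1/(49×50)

Partial fractions: 1/(k(k+1)) = 1/k - 1/(k+1)
The series telescopes:
= (1/16 - 1/17) + (1/17 - 1/18) + ... + (1/49 - 1/50)
= 1/16 - 1/50
= 17/400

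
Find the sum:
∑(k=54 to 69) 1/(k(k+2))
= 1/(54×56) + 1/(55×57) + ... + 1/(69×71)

Partial fractions: 1/(k(k+2)) = (1/2)[1/k - 1/(k+2)]
Telescoping leaves the first two and last two terms:
= (1/2)[1/54 + 1/55 - 1/70 - 1/71]
= 3074/738045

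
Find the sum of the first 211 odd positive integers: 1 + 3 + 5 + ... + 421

Sum of first n odd numbers = n²
= 211²
= 44521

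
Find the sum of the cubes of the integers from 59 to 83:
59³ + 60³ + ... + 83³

Use ∑_{k=1}^{n} k³ = [n(n+1)/2]², then subtract the first 58 terms.
∑_{k=1}^{83} k³ = [83×84/2]² = 3486² = 12152196
∑_{k=1}^{58} k³ = [58×59/2]² = 1711² = 2927521
∑_{k=59}^{83} k³ = 12152196 - 2927521 = 9224675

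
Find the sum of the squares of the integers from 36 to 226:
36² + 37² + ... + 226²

Use ∑_{k=1}^{n} k² = n(n+1)(2n+1)/6, then subtract the first 35 terms.
∑_{k=1}^{226} k² = 226×227×453/6 = 3873301
∑_{k=1}^{35} k² = 35×36×71/6 = 14910
∑_{k=36}^{226} k² = 3873301 - 14910 = 3858391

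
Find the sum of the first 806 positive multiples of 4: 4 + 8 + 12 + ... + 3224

Factor out 4: = 4(1 + 2 + ... + 806) = 4 × n(n+1)/2
= 4 × 806×807/2
= 4 × 325221
= 1300884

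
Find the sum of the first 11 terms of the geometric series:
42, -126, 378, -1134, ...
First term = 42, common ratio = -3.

Sₙ = a(1 - rⁿ) / (1 - r)
S_11 = 42(1 - (-3)^11) / (1 - (-3))
S_11 = 42(1 - (-177147)) / (4)
S_11 = 1860054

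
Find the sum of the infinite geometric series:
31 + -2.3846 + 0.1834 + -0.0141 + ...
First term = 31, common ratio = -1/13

For |r| < 1, S = a / (1 - r)
S = 31 / (1 - (-1/13))
S = 31 / (14/13)
S = 403/14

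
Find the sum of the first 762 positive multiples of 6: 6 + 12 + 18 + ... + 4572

Factor out 6: = 6(1 + 2 + ... + 762) = 6 × n(n+1)/2
= 6 × 762×763/2
= 6 × 290703
= 1744218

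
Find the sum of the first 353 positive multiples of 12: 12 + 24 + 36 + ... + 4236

Factor out 12: = 12(1 + 2 + ... + 353) = 12 × n(n+1)/2
= 12 × 353×354/2
= 12 × 62481
= 749772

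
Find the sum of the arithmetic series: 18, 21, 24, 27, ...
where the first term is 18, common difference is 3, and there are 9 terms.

Sₙ = n/2 × (first + last)
Last term = a + (n-1)d = 18 + (9-1)×3 = 42
S_9 = 9/2 × (18 + 42)
S_9 = 9/2 × 60 = 270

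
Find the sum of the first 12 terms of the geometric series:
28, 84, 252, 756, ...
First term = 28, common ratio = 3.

Sₙ = a(1 - rⁿ) / (1 - r)
S_12 = 28(1 - 3^12) / (1 - 3)
S_12 = 28(1 - 531441) / (-2)
S_12 = 7440160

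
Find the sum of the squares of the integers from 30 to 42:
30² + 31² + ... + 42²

Use ∑_{k=1}^{n} k² = n(n+1)(2n+1)/6, then subtract the first 29 terms.
∑_{k=1}^{42} k² = 42×43×85/6 = 25585
∑_{k=1}^{29} k² = 29×30×59/6 = 8555
∑_{k=30}^{42} k² = 25585 - 8555 = 17030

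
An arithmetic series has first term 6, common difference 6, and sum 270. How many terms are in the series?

Using S = n/2 × [2a + (n-1)d]
270 = n/2 × [2(6) + (n-1)(6)]
270 = n/2 × [12 + 6n - 6]
540 = n × [6 + 6n]
6n² + (6)n - 540 = 0
Discriminant: Δ = (6)² - 4(6)(-540) = 36 + 12960 = 12996
√Δ = 114
n = [-(6) + √Δ] / (2·6) = (-6 + 114) / 12 = 108 / 12 = 9
(The negative root is discarded since n must be a positive integer.)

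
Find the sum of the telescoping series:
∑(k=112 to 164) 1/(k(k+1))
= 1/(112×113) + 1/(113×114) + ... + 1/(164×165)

Partial fractions: 1/(k(k+1)) = 1/k - 1/(k+1)
The series telescopes:
= (1/112 - 1/113) + (1/113 - 1/114) + ... + (1/164 - 1/165)
= 1/112 - 1/165
= 53/18480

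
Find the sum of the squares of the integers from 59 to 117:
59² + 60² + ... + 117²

Use ∑_{k=1}^{n} k² = n(n+1)(2n+1)/6, then subtract the first 58 terms.
∑_{k=1}^{117} k² = 117×118×235/6 = 540735
∑_{k=1}^{58} k² = 58×59×117/6 = 66729
∑_{k=59}^{117} k² = 540735 - 66729 = 474006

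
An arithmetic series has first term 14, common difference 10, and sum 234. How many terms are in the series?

Using S = n/2 × [2a + (n-1)d]
234 = n/2 × [2(14) + (n-1)(10)]
234 = n/2 × [28 + 10n - 10]
468 = n × [18 + 10n]
10n² + (18)n - 468 = 0
Discriminant: Δ = (18)² - 4(10)(-468) = 324 + 18720 = 19044
√Δ = 138
n = [-(18) + √Δ] / (2·10) = (-18 + 138) / 20 = 120 / 20 = 6
(The negative root is discarded since n must be a positive integer.)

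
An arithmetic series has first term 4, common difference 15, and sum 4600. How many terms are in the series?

Using S = n/2 × [2a + (n-1)d]
4600 = n/2 × [2(4) + (n-1)(15)]
4600 = n/2 × [8 + 15n - 15]
9200 = n × [-7 + 15n]
15n² + (-7)n - 9200 = 0
Discriminant: Δ = (-7)² - 4(15)(-9200) = 49 + 552000 = 552049
√Δ = 743
n = [-(-7) + √Δ] / (2·15) = (7 + 743) / 30 = 750 / 30 = 25
(The negative root is discarded since n must be a positive integer.)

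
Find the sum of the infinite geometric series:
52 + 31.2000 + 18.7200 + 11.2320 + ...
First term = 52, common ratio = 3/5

For |r| < 1, S = a / (1 - r)
S = 52 / (1 - (3/5))
S = 52 / (2/5)
S = 130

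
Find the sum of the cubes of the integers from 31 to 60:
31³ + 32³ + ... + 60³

Use ∑_{k=1}^{n} k³ = [n(n+1)/2]², then subtract the first 30 terms.
∑_{k=1}^{60} k³ = [60×61/2]² = 1830² = 3348900
∑_{k=1}^{30} k³ = [30×31/2]² = 465² = 216225
∑_{k=31}^{60} k³ = 3348900 - 216225 = 3132675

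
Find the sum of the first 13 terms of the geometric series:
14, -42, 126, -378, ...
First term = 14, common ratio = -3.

Sₙ = a(1 - rⁿ) / (1 - r)
S_13 = 14(1 - (-3)^13) / (1 - (-3))
S_13 = 14(1 - (-1594323)) / (4)
S_13 = 5580134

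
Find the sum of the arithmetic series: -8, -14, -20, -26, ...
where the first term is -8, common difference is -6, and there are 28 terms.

Sₙ = n/2 × (first + last)
Last term = a + (n-1)d = -8 + (28-1)×(-6) = -170
S_28 = 28/2 × (-8 + (-170))
S_28 = 28/2 × (-178) = -2492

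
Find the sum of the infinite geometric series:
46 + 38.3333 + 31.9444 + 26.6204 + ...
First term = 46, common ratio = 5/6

For |r| < 1, S = a / (1 - r)
S = 46 / (1 - (5/6))
S = 46 / (1/6)
S = 276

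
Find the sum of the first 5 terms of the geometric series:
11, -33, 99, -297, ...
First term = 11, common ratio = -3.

Sₙ = a(1 - rⁿ) / (1 - r)
S_5 = 11(1 - (-3)^5) / (1 - (-3))
S_5 = 11(1 - (-243)) / (4)
S_5 = 671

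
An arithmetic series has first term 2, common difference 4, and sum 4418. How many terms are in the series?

Using S = n/2 × [2a + (n-1)d]
4418 = n/2 × [2(2) + (n-1)(4)]
4418 = n/2 × [4 + 4n - 4]
8836 = n × [0 + 4n]
4n² + (0)n - 8836 = 0
Discriminant: Δ = (0)² - 4(4)(-8836) = 0 + 141376 = 141376
√Δ = 376
n = [-(0) + √Δ] / (2·4) = (0 + 376) / 8 = 376 / 8 = 47
(The negative root is discarded since n must be a positive integer.)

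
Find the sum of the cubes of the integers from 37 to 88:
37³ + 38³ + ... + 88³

Use ∑_{k=1}^{n} k³ = [n(n+1)/2]², then subtract the first 36 terms.
∑_{k=1}^{88} k³ = [88×89/2]² = 3916² = 15335056
∑_{k=1}^{36} k³ = [36×37/2]² = 666² = 443556
∑_{k=37}^{88} k³ = 15335056 - 443556 = 14891500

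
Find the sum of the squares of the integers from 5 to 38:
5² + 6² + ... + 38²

Use ∑_{k=1}^{n} k² = n(n+1)(2n+1)/6, then subtract the first 4 terms.
∑_{k=1}^{38} k² = 38×39×77/6 = 19019
∑_{k=1}^{4} k² = 4×5×9/6 = 30
∑_{k=5}^{38} k² = 19019 - 30 = 18989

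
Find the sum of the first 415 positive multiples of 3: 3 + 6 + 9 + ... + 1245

Factor out 3: = 3(1 + 2 + ... + 415) = 3 × n(n+1)/2
= 3 × 415×416/2
= 3 × 86320
= 258960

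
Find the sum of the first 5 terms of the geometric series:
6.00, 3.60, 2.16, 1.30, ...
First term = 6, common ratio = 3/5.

Sₙ = a(1 - rⁿ) / (1 - r)
S_5 = 6(1 - (3/5)^5) / (1 - (3/5))
S_5 = 6(1 - (243/3125)) / (2/5)
S_5 = 8646/625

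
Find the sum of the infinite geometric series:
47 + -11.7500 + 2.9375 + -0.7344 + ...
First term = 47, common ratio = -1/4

For |r| < 1, S = a / (1 - r)
S = 47 / (1 - (-1/4))
S = 47 / (5/4)
S = 188/5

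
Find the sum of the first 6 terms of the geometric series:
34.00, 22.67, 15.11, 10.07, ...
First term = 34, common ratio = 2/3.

Sₙ = a(1 - rⁿ) / (1 - r)
S_6 = 34(1 - (2/3)^6) / (1 - (2/3))
S_6 = 34(1 - (64/729)) / (1/3)
S_6 = 22610/243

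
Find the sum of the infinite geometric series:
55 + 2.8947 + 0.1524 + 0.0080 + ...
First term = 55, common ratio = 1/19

For |r| < 1, S = a / (1 - r)
S = 55 / (1 - (1/19))
S = 55 / (18/19)
S = 1045/18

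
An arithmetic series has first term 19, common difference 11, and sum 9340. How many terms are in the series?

Using S = n/2 × [2a + (n-1)d]
9340 = n/2 × [2(19) + (n-1)(11)]
9340 = n/2 × [38 + 11n - 11]
18680 = n × [27 + 11n]
11n² + (27)n - 18680 = 0
Discriminant: Δ = (27)² - 4(11)(-18680) = 729 + 821920 = 822649
√Δ = 907
n = [-(27) + √Δ] / (2·11) = (-27 + 907) / 22 = 880 / 22 = 40
(The negative root is discarded since n must be a positive integer.)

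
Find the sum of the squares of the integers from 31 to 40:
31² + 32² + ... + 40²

Use ∑_{k=1}^{n} k² = n(n+1)(2n+1)/6, then subtract the first 30 terms.
∑_{k=1}^{40} k² = 40×41×81/6 = 22140
∑_{k=1}^{30} k² = 30×31×61/6 = 9455
∑_{k=31}^{40} k² = 22140 - 9455 = 12685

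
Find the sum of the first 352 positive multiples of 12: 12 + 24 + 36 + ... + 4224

Factor out 12: = 12(1 + 2 + ... + 352) = 12 × n(n+1)/2
= 12 × 352×353/2
= 12 × 62128
= 745536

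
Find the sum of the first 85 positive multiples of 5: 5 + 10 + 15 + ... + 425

Factor out 5: = 5(1 + 2 + ... + 85) = 5 × n(n+1)/2
= 5 × 85×86/2
= 5 × 3655
= 18275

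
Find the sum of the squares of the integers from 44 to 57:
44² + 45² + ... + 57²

Use ∑_{k=1}^{n} k² = n(n+1)(2n+1)/6, then subtract the first 43 terms.
∑_{k=1}^{57} k² = 57×58×115/6 = 63365
∑_{k=1}^{43} k² = 43×44×87/6 = 27434
∑_{k=44}^{57} k² = 63365 - 27434 = 35931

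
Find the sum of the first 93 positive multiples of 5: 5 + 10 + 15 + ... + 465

Factor out 5: = 5(1 + 2 + ... + 93) = 5 × n(n+1)/2
= 5 × 93×94/2
= 5 × 4371
= 21855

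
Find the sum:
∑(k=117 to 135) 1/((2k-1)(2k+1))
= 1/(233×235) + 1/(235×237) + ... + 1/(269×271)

Partial fractions: 1/((2k-1)(2k+1)) = (1/2)[1/(2k-1) - 1/(2k+1)]
The series telescopes:
= (1/2)[1/233 - 1/271]
= 19/63143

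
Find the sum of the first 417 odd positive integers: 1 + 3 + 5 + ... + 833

Sum of first n odd numbers = n²
= 417²
= 173889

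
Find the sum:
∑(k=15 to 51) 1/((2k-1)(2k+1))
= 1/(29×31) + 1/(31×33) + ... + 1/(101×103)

Partial fractions: 1/((2k-1)(2k+1)) = (1/2)[1/(2k-1) - 1/(2k+1)]
The series telescopes:
= (1/2)[1/29 - 1/103]
= 37/2987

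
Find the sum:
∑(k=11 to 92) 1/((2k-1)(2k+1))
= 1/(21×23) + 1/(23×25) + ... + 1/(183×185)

Partial fractions: 1/((2k-1)(2k+1)) = (1/2)[1/(2k-1) - 1/(2k+1)]
The series telescopes:
= (1/2)[1/21 - 1/185]
= 82/3885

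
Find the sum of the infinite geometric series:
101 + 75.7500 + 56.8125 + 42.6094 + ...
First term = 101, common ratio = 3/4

For |r| < 1, S = a / (1 - r)
S = 101 / (1 - (3/4))
S = 101 / (1/4)
S = 404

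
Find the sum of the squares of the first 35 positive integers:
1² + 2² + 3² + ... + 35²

Formula: ∑k² = n(n+1)(2n+1)/6
= 35×36×71/6
= 89460/6
= 14910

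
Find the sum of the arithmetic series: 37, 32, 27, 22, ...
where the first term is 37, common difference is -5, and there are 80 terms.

Sₙ = n/2 × (first + last)
Last term = a + (n-1)d = 37 + (80-1)×(-5) = -358
S_80 = 80/2 × (37 + (-358))
S_80 = 80/2 × (-321) = -12840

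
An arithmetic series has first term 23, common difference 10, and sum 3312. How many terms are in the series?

Using S = n/2 × [2a + (n-1)d]
3312 = n/2 × [2(23) + (n-1)(10)]
3312 = n/2 × [46 + 10n - 10]
6624 = n × [36 + 10n]
10n² + (36)n - 6624 = 0
Discriminant: Δ = (36)² - 4(10)(-6624) = 1296 + 264960 = 266256
√Δ = 516
n = [-(36) + √Δ] / (2·10) = (-36 + 516) / 20 = 480 / 20 = 24
(The negative root is discarded since n must be a positive integer.)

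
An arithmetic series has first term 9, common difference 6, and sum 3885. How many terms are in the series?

Using S = n/2 × [2a + (n-1)d]
3885 = n/2 × [2(9) + (n-1)(6)]
3885 = n/2 × [18 + 6n - 6]
7770 = n × [12 + 6n]
6n² + (12)n - 7770 = 0
Discriminant: Δ = (12)² - 4(6)(-7770) = 144 + 186480 = 186624
√Δ = 432
n = [-(12) + √Δ] / (2·6) = (-12 + 432) / 12 = 420 / 12 = 35
(The negative root is discarded since n must be a positive integer.)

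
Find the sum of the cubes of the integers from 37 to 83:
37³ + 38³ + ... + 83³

Use ∑_{k=1}^{n} k³ = [n(n+1)/2]², then subtract the first 36 terms.
∑_{k=1}^{83} k³ = [83×84/2]² = 3486² = 12152196
∑_{k=1}^{36} k³ = [36×37/2]² = 666² = 443556
∑_{k=37}^{83} k³ = 12152196 - 443556 = 11708640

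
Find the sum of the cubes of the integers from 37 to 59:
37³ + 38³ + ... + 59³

Use ∑_{k=1}^{n} k³ = [n(n+1)/2]², then subtract the first 36 terms.
∑_{k=1}^{59} k³ = [59×60/2]² = 1770² = 3132900
∑_{k=1}^{36} k³ = [36×37/2]² = 666² = 443556
∑_{k=37}^{59} k³ = 3132900 - 443556 = 2689344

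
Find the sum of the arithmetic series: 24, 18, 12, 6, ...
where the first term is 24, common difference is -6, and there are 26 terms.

Sₙ = n/2 × (first + last)
Last term = a + (n-1)d = 24 + (26-1)×(-6) = -126
S_26 = 26/2 × (24 + (-126))
S_26 = 26/2 × (-102) = -1326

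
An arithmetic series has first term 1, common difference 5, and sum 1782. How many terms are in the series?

Using S = n/2 × [2a + (n-1)d]
1782 = n/2 × [2(1) + (n-1)(5)]
1782 = n/2 × [2 + 5n - 5]
3564 = n × [-3 + 5n]
5n² + (-3)n - 3564 = 0
Discriminant: Δ = (-3)² - 4(5)(-3564) = 9 + 71280 = 71289
√Δ = 267
n = [-(-3) + √Δ] / (2·5) = (3 + 267) / 10 = 270 / 10 = 27
(The negative root is discarded since n must be a positive integer.)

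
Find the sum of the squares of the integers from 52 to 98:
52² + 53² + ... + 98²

Use ∑_{k=1}^{n} k² = n(n+1)(2n+1)/6, then subtract the first 51 terms.
∑_{k=1}^{98} k² = 98×99×197/6 = 318549
∑_{k=1}^{51} k² = 51×52×103/6 = 45526
∑_{k=52}^{98} k² = 318549 - 45526 = 273023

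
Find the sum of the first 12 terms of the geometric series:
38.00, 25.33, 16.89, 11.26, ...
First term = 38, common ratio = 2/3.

Sₙ = a(1 - rⁿ) / (1 - r)
S_12 = 38(1 - (2/3)^12) / (1 - (2/3))
S_12 = 38(1 - (4096/531441)) / (1/3)
S_12 = 20039110/177147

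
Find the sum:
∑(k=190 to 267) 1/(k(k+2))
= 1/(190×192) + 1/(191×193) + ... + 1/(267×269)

Partial fractions: 1/(k(k+2)) = (1/2)[1/k - 1/(k+2)]
Telescoping leaves the first two and last two terms:
= (1/2)[1/190 + 1/191 - 1/268 - 1/269]
= 3989661/2616218680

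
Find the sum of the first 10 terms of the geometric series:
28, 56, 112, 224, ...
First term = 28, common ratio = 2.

Sₙ = a(1 - rⁿ) / (1 - r)
S_10 = 28(1 - 2^10) / (1 - 2)
S_10 = 28(1 - 1024) / (-1)
S_10 = 28644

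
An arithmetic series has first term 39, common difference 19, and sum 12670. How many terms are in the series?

Using S = n/2 × [2a + (n-1)d]
12670 = n/2 × [2(39) + (n-1)(19)]
12670 = n/2 × [78 + 19n - 19]
25340 = n × [59 + 19n]
19n² + (59)n - 25340 = 0
Discriminant: Δ = (59)² - 4(19)(-25340) = 3481 + 1925840 = 1929321
√Δ = 1389
n = [-(59) + √Δ] / (2·19) = (-59 + 1389) / 38 = 1330 / 38 = 35
(The negative root is discarded since n must be a positive integer.)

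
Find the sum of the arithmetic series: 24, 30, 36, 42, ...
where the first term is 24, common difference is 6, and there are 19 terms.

Sₙ = n/2 × (first + last)
Last term = a + (n-1)d = 24 + (19-1)×6 = 132
S_19 = 19/2 × (24 + 132)
S_19 = 19/2 × 156 = 1482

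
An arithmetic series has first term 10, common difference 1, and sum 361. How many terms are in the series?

Using S = n/2 × [2a + (n-1)d]
361 = n/2 × [2(10) + (n-1)(1)]
361 = n/2 × [20 + 1n - 1]
722 = n × [19 + 1n]
1n² + (19)n - 722 = 0
Discriminant: Δ = (19)² - 4(1)(-722) = 361 + 2888 = 3249
√Δ = 57
n = [-(19) + √Δ] / (2·1) = (-19 + 57) / 2 = 38 / 2 = 19
(The negative root is discarded since n must be a positive integer.)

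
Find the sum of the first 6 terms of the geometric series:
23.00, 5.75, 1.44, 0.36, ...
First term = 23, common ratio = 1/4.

Sₙ = a(1 - rⁿ) / (1 - r)
S_6 = 23(1 - (1/4)^6) / (1 - (1/4))
S_6 = 23(1 - (1/4096)) / (3/4)
S_6 = 31395/1024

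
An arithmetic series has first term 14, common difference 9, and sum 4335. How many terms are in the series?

Using S = n/2 × [2a + (n-1)d]
4335 = n/2 × [2(14) + (n-1)(9)]
4335 = n/2 × [28 + 9n - 9]
8670 = n × [19 + 9n]
9n² + (19)n - 8670 = 0
Discriminant: Δ = (19)² - 4(9)(-8670) = 361 + 312120 = 312481
√Δ = 559
n = [-(19) + √Δ] / (2·9) = (-19 + 559) / 18 = 540 / 18 = 30
(The negative root is discarded since n must be a positive integer.)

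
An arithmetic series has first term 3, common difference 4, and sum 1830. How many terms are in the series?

Using S = n/2 × [2a + (n-1)d]
1830 = n/2 × [2(3) + (n-1)(4)]
1830 = n/2 × [6 + 4n - 4]
3660 = n × [2 + 4n]
4n² + (2)n - 3660 = 0
Discriminant: Δ = (2)² - 4(4)(-3660) = 4 + 58560 = 58564
√Δ = 242
n = [-(2) + √Δ] / (2·4) = (-2 + 242) / 8 = 240 / 8 = 30
(The negative root is discarded since n must be a positive integer.)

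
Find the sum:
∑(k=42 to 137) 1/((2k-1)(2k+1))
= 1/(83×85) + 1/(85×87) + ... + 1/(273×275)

Partial fractions: 1/((2k-1)(2k+1)) = (1/2)[1/(2k-1) - 1/(2k+1)]
The series telescopes:
= (1/2)[1/83 - 1/275]
= 96/22825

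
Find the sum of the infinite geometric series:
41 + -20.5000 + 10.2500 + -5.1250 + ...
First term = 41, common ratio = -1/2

For |r| < 1, S = a / (1 - r)
S = 41 / (1 - (-1/2))
S = 41 / (3/2)
S = 82/3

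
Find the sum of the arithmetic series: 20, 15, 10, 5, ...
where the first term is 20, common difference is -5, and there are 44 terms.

Sₙ = n/2 × (first + last)
Last term = a + (n-1)d = 20 + (44-1)×(-5) = -195
S_44 = 44/2 × (20 + (-195))
S_44 = 44/2 × (-175) = -3850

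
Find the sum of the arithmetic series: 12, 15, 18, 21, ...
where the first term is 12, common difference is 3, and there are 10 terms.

Sₙ = n/2 × (first + last)
Last term = a + (n-1)d = 12 + (10-1)×3 = 39
S_10 = 10/2 × (12 + 39)
S_10 = 10/2 × 51 = 255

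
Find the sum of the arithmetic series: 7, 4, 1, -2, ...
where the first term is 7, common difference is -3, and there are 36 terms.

Sₙ = n/2 × (first + last)
Last term = a + (n-1)d = 7 + (36-1)×(-3) = -98
S_36 = 36/2 × (7 + (-98))
S_36 = 36/2 × (-91) = -1638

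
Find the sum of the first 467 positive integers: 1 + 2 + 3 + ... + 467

Formula: ∑k = n(n+1)/2
= 467×468/2
= 218556/2
= 109278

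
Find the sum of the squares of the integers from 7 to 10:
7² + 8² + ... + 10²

Use ∑_{k=1}^{n} k² = n(n+1)(2n+1)/6, then subtract the first 6 terms.
∑_{k=1}^{10} k² = 10×11×21/6 = 385
∑_{k=1}^{6} k² = 6×7×13/6 = 91
∑_{k=7}^{10} k² = 385 - 91 = 294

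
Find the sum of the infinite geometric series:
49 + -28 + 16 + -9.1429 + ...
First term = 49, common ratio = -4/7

For |r| < 1, S = a / (1 - r)
S = 49 / (1 - (-4/7))
S = 49 / (11/7)
S = 343/11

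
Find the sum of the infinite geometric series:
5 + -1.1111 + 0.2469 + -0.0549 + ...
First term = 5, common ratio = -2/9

For |r| < 1, S = a / (1 - r)
S = 5 / (1 - (-2/9))
S = 5 / (11/9)
S = 45/11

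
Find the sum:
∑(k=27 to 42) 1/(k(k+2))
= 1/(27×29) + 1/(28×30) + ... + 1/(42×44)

Partial fractions: 1/(k(k+2)) = (1/2)[1/k - 1/(k+2)]
Telescoping leaves the first two and last two terms:
= (1/2)[1/27 + 1/28 - 1/43 - 1/44]
= 2393/178794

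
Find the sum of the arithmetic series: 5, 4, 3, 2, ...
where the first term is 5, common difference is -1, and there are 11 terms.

Sₙ = n/2 × (first + last)
Last term = a + (n-1)d = 5 + (11-1)×(-1) = -5
S_11 = 11/2 × (5 + (-5))
S_11 = 11/2 × 0 = 0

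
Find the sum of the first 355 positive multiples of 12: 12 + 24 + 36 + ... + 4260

Factor out 12: = 12(1 + 2 + ... + 355) = 12 × n(n+1)/2
= 12 × 355×356/2
= 12 × 63190
= 758280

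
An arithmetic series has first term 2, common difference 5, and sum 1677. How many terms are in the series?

Using S = n/2 × [2a + (n-1)d]
1677 = n/2 × [2(2) + (n-1)(5)]
1677 = n/2 × [4 + 5n - 5]
3354 = n × [-1 + 5n]
5n² + (-1)n - 3354 = 0
Discriminant: Δ = (-1)² - 4(5)(-3354) = 1 + 67080 = 67081
√Δ = 259
n = [-(-1) + √Δ] / (2·5) = (1 + 259) / 10 = 260 / 10 = 26
(The negative root is discarded since n must be a positive integer.)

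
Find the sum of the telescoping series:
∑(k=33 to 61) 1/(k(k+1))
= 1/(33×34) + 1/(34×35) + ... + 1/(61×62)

Partial fractions: 1/(k(k+1)) = 1/k - 1/(k+1)
The series telescopes:
= (1/33 - 1/34) + (1/34 - 1/35) + ... + (1/61 - 1/62)
= 1/33 - 1/62
= 29/2046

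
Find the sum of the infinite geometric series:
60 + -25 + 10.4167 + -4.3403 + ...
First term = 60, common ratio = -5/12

For |r| < 1, S = a / (1 - r)
S = 60 / (1 - (-5/12))
S = 60 / (17/12)
S = 720/17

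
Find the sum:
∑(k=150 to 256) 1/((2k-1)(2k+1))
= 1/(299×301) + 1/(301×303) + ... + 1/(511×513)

Partial fractions: 1/((2k-1)(2k+1)) = (1/2)[1/(2k-1) - 1/(2k+1)]
The series telescopes:
= (1/2)[1/299 - 1/513]
= 107/153387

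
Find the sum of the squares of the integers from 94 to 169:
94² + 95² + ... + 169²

Use ∑_{k=1}^{n} k² = n(n+1)(2n+1)/6, then subtract the first 93 terms.
∑_{k=1}^{169} k² = 169×170×339/6 = 1623245
∑_{k=1}^{93} k² = 93×94×187/6 = 272459
∑_{k=94}^{169} k² = 1623245 - 272459 = 1350786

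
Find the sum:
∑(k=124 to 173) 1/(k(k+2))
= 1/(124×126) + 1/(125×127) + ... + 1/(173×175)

Partial fractions: 1/(k(k+2)) = (1/2)[1/k - 1/(k+2)]
Telescoping leaves the first two and last two terms:
= (1/2)[1/124 + 1/125 - 1/174 - 1/175]
= 43451/18879000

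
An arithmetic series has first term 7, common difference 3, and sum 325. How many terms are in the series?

Using S = n/2 × [2a + (n-1)d]
325 = n/2 × [2(7) + (n-1)(3)]
325 = n/2 × [14 + 3n - 3]
650 = n × [11 + 3n]
3n² + (11)n - 650 = 0
Discriminant: Δ = (11)² - 4(3)(-650) = 121 + 7800 = 7921
√Δ = 89
n = [-(11) + √Δ] / (2·3) = (-11 + 89) / 6 = 78 / 6 = 13
(The negative root is discarded since n must be a positive integer.)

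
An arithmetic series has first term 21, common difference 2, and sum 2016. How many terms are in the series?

Using S = n/2 × [2a + (n-1)d]
2016 = n/2 × [2(21) + (n-1)(2)]
2016 = n/2 × [42 + 2n - 2]
4032 = n × [40 + 2n]
2n² + (40)n - 4032 = 0
Discriminant: Δ = (40)² - 4(2)(-4032) = 1600 + 32256 = 33856
√Δ = 184
n = [-(40) + √Δ] / (2·2) = (-40 + 184) / 4 = 144 / 4 = 36
(The negative root is discarded since n must be a positive integer.)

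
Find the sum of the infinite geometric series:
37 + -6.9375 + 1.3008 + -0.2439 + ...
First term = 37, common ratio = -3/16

For |r| < 1, S = a / (1 - r)
S = 37 / (1 - (-3/16))
S = 37 / (19/16)
S = 592/19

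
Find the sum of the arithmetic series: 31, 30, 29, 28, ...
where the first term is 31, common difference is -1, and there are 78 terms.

Sₙ = n/2 × (first + last)
Last term = a + (n-1)d = 31 + (78-1)×(-1) = -46
S_78 = 78/2 × (31 + (-46))
S_78 = 78/2 × (-15) = -585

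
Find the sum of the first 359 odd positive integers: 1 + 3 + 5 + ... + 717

Sum of first n odd numbers = n²
= 359²
= 128881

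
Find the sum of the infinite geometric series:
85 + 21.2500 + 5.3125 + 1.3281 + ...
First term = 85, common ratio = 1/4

For |r| < 1, S = a / (1 - r)
S = 85 / (1 - (1/4))
S = 85 / (3/4)
S = 340/3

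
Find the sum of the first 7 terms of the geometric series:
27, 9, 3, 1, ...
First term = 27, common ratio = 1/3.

Sₙ = a(1 - rⁿ) / (1 - r)
S_7 = 27(1 - (1/3)^7) / (1 - (1/3))
S_7 = 27(1 - (1/2187)) / (2/3)
S_7 = 1093/27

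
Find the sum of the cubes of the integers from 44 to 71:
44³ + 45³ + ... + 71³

Use ∑_{k=1}^{n} k³ = [n(n+1)/2]², then subtract the first 43 terms.
∑_{k=1}^{71} k³ = [71×72/2]² = 2556² = 6533136
∑_{k=1}^{43} k³ = [43×44/2]² = 946² = 894916
∑_{k=44}^{71} k³ = 6533136 - 894916 = 5638220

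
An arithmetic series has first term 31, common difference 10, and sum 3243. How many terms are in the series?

Using S = n/2 × [2a + (n-1)d]
3243 = n/2 × [2(31) + (n-1)(10)]
3243 = n/2 × [62 + 10n - 10]
6486 = n × [52 + 10n]
10n² + (52)n - 6486 = 0
Discriminant: Δ = (52)² - 4(10)(-6486) = 2704 + 259440 = 262144
√Δ = 512
n = [-(52) + √Δ] / (2·10) = (-52 + 512) / 20 = 460 / 20 = 23
(The negative root is discarded since n must be a positive integer.)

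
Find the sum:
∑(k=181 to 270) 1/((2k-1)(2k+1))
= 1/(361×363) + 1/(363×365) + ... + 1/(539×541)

Partial fractions: 1/((2k-1)(2k+1)) = (1/2)[1/(2k-1) - 1/(2k+1)]
The series telescopes:
= (1/2)[1/361 - 1/541]
= 90/195301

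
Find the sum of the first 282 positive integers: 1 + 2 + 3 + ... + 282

Formula: ∑k = n(n+1)/2
= 282×283/2
= 79806/2
= 39903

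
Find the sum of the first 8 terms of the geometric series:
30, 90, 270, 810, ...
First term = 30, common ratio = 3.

Sₙ = a(1 - rⁿ) / (1 - r)
S_8 = 30(1 - 3^8) / (1 - 3)
S_8 = 30(1 - 6561) / (-2)
S_8 = 98400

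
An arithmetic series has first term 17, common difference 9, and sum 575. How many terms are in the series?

Using S = n/2 × [2a + (n-1)d]
575 = n/2 × [2(17) + (n-1)(9)]
575 = n/2 × [34 + 9n - 9]
1150 = n × [25 + 9n]
9n² + (25)n - 1150 = 0
Discriminant: Δ = (25)² - 4(9)(-1150) = 625 + 41400 = 42025
√Δ = 205
n = [-(25) + √Δ] / (2·9) = (-25 + 205) / 18 = 180 / 18 = 10
(The negative root is discarded since n must be a positive integer.)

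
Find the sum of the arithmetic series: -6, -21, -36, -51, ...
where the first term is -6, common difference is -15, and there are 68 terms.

Sₙ = n/2 × (first + last)
Last term = a + (n-1)d = -6 + (68-1)×(-15) = -1011
S_68 = 68/2 × (-6 + (-1011))
S_68 = 68/2 × (-1017) = -34578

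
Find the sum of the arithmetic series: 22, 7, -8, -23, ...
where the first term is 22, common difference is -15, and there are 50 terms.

Sₙ = n/2 × (first + last)
Last term = a + (n-1)d = 22 + (50-1)×(-15) = -713
S_50 = 50/2 × (22 + (-713))
S_50 = 50/2 × (-691) = -17275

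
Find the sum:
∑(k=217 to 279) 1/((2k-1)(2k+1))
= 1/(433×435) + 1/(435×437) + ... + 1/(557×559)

Partial fractions: 1/((2k-1)(2k+1)) = (1/2)[1/(2k-1) - 1/(2k+1)]
The series telescopes:
= (1/2)[1/433 - 1/559]
= 63/242047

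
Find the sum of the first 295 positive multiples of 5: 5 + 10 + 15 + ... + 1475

Factor out 5: = 5(1 + 2 + ... + 295) = 5 × n(n+1)/2
= 5 × 295×296/2
= 5 × 43660
= 218300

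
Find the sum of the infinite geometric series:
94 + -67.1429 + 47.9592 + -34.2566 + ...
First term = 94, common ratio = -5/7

For |r| < 1, S = a / (1 - r)
S = 94 / (1 - (-5/7))
S = 94 / (12/7)
S = 329/6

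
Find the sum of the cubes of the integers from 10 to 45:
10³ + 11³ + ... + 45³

Use ∑_{k=1}^{n} k³ = [n(n+1)/2]², then subtract the first 9 terms.
∑_{k=1}^{45} k³ = [45×46/2]² = 1035² = 1071225
∑_{k=1}^{9} k³ = [9×10/2]² = 45² = 2025
∑_{k=10}^{45} k³ = 1071225 - 2025 = 1069200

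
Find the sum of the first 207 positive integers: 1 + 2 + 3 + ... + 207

Formula: ∑k = n(n+1)/2
= 207×208/2
= 43056/2
= 21528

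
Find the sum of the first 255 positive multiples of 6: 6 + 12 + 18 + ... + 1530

Factor out 6: = 6(1 + 2 + ... + 255) = 6 × n(n+1)/2
= 6 × 255×256/2
= 6 × 32640
= 195840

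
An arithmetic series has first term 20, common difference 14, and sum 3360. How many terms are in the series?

Using S = n/2 × [2a + (n-1)d]
3360 = n/2 × [2(20) + (n-1)(14)]
3360 = n/2 × [40 + 14n - 14]
6720 = n × [26 + 14n]
14n² + (26)n - 6720 = 0
Discriminant: Δ = (26)² - 4(14)(-6720) = 676 + 376320 = 376996
√Δ = 614
n = [-(26) + √Δ] / (2·14) = (-26 + 614) / 28 = 588 / 28 = 21
(The negative root is discarded since n must be a positive integer.)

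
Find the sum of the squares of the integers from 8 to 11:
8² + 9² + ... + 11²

Use ∑_{k=1}^{n} k² = n(n+1)(2n+1)/6, then subtract the first 7 terms.
∑_{k=1}^{11} k² = 11×12×23/6 = 506
∑_{k=1}^{7} k² = 7×8×15/6 = 140
∑_{k=8}^{11} k² = 506 - 140 = 366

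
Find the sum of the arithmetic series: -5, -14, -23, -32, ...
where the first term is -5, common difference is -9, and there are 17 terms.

Sₙ = n/2 × (first + last)
Last term = a + (n-1)d = -5 + (17-1)×(-9) = -149
S_17 = 17/2 × (-5 + (-149))
S_17 = 17/2 × (-154) = -1309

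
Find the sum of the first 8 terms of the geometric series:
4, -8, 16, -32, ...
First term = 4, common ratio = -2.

Sₙ = a(1 - rⁿ) / (1 - r)
S_8 = 4(1 - (-2)^8) / (1 - (-2))
S_8 = 4(1 - 256) / (3)
S_8 = -340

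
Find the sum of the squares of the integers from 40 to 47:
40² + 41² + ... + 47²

Use ∑_{k=1}^{n} k² = n(n+1)(2n+1)/6, then subtract the first 39 terms.
∑_{k=1}^{47} k² = 47×48×95/6 = 35720
∑_{k=1}^{39} k² = 39×40×79/6 = 20540
∑_{k=40}^{47} k² = 35720 - 20540 = 15180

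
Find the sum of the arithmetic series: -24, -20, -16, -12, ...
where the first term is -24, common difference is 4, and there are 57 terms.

Sₙ = n/2 × (first + last)
Last term = a + (n-1)d = -24 + (57-1)×4 = 200
S_57 = 57/2 × (-24 + 200)
S_57 = 57/2 × 176 = 5016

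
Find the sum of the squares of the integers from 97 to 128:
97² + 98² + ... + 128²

Use ∑_{k=1}^{n} k² = n(n+1)(2n+1)/6, then subtract the first 96 terms.
∑_{k=1}^{128} k² = 128×129×257/6 = 707264
∑_{k=1}^{96} k² = 96×97×193/6 = 299536
∑_{k=97}^{128} k² = 707264 - 299536 = 407728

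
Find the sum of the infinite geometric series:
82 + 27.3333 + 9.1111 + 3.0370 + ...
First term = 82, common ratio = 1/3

For |r| < 1, S = a / (1 - r)
S = 82 / (1 - (1/3))
S = 82 / (2/3)
S = 123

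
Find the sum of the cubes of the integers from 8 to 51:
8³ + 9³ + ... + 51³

Use ∑_{k=1}^{n} k³ = [n(n+1)/2]², then subtract the first 7 terms.
∑_{k=1}^{51} k³ = [51×52/2]² = 1326² = 1758276
∑_{k=1}^{7} k³ = [7×8/2]² = 28² = 784
∑_{k=8}^{51} k³ = 1758276 - 784 = 1757492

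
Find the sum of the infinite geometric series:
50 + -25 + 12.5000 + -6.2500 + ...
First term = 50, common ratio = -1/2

For |r| < 1, S = a / (1 - r)
S = 50 / (1 - (-1/2))
S = 50 / (3/2)
S = 100/3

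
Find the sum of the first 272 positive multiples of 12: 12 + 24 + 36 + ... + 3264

Factor out 12: = 12(1 + 2 + ... + 272) = 12 × n(n+1)/2
= 12 × 272×273/2
= 12 × 37128
= 445536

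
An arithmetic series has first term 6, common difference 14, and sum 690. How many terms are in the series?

Using S = n/2 × [2a + (n-1)d]
690 = n/2 × [2(6) + (n-1)(14)]
690 = n/2 × [12 + 14n - 14]
1380 = n × [-2 + 14n]
14n² + (-2)n - 1380 = 0
Discriminant: Δ = (-2)² - 4(14)(-1380) = 4 + 77280 = 77284
√Δ = 278
n = [-(-2) + √Δ] / (2·14) = (2 + 278) / 28 = 280 / 28 = 10
(The negative root is discarded since n must be a positive integer.)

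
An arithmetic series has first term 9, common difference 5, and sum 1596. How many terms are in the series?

Using S = n/2 × [2a + (n-1)d]
1596 = n/2 × [2(9) + (n-1)(5)]
1596 = n/2 × [18 + 5n - 5]
3192 = n × [13 + 5n]
5n² + (13)n - 3192 = 0
Discriminant: Δ = (13)² - 4(5)(-3192) = 169 + 63840 = 64009
√Δ = 253
n = [-(13) + √Δ] / (2·5) = (-13 + 253) / 10 = 240 / 10 = 24
(The negative root is discarded since n must be a positive integer.)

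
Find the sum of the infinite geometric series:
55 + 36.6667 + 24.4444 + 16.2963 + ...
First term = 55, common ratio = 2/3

For |r| < 1, S = a / (1 - r)
S = 55 / (1 - (2/3))
S = 55 / (1/3)
S = 165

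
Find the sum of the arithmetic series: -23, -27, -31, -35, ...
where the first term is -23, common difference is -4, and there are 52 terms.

Sₙ = n/2 × (first + last)
Last term = a + (n-1)d = -23 + (52-1)×(-4) = -227
S_52 = 52/2 × (-23 + (-227))
S_52 = 52/2 × (-250) = -6500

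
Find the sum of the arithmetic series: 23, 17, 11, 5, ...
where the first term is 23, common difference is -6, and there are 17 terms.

Sₙ = n/2 × (first + last)
Last term = a + (n-1)d = 23 + (17-1)×(-6) = -73
S_17 = 17/2 × (23 + (-73))
S_17 = 17/2 × (-50) = -425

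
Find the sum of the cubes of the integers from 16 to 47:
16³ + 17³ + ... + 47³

Use ∑_{k=1}^{n} k³ = [n(n+1)/2]², then subtract the first 15 terms.
∑_{k=1}^{47} k³ = [47×48/2]² = 1128² = 1272384
∑_{k=1}^{15} k³ = [15×16/2]² = 120² = 14400
∑_{k=16}^{47} k³ = 1272384 - 14400 = 1257984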